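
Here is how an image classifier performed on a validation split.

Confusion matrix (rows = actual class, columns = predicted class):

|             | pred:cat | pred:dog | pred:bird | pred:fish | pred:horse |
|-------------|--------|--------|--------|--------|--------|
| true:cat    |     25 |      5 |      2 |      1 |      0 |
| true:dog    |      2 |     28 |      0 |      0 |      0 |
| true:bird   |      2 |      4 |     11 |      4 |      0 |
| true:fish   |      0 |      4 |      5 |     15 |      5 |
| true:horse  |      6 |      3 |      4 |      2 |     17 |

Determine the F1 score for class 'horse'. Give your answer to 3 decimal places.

Take TP from the diagonal, FP from the rest of the 'horse' prediction marginal, FN from the rest of the 'horse' actual marginal.
F1 score = 2·TP/(2·TP+FP+FN).
horse: TP=17, FP=0+0+0+5=5, FN=6+3+4+2=15 → 34/54 = 0.6296

0.630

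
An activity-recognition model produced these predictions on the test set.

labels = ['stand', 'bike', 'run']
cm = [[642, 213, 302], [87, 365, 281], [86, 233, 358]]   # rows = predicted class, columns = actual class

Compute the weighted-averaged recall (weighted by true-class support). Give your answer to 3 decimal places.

0.532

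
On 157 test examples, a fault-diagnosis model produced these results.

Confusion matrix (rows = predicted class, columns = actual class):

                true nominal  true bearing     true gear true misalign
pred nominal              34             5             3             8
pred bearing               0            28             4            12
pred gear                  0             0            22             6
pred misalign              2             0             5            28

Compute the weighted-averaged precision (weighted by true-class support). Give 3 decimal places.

0.735

Per-class precision (TP/(TP+FP)):
  nominal: TP=34, FP=5+3+8=16 → 34/50 = 0.6800
  bearing: TP=28, FP=0+4+12=16 → 28/44 = 0.6364
  gear: TP=22, FP=0+0+6=6 → 22/28 = 0.7857
  misalign: TP=28, FP=2+0+5=7 → 28/35 = 0.8000
Weighted-precision = Σ (supportᵢ/N)·precisionᵢ with N=157: (36/157)·0.6800 + (33/157)·0.6364 + (34/157)·0.7857 + (54/157)·0.8000 = 0.735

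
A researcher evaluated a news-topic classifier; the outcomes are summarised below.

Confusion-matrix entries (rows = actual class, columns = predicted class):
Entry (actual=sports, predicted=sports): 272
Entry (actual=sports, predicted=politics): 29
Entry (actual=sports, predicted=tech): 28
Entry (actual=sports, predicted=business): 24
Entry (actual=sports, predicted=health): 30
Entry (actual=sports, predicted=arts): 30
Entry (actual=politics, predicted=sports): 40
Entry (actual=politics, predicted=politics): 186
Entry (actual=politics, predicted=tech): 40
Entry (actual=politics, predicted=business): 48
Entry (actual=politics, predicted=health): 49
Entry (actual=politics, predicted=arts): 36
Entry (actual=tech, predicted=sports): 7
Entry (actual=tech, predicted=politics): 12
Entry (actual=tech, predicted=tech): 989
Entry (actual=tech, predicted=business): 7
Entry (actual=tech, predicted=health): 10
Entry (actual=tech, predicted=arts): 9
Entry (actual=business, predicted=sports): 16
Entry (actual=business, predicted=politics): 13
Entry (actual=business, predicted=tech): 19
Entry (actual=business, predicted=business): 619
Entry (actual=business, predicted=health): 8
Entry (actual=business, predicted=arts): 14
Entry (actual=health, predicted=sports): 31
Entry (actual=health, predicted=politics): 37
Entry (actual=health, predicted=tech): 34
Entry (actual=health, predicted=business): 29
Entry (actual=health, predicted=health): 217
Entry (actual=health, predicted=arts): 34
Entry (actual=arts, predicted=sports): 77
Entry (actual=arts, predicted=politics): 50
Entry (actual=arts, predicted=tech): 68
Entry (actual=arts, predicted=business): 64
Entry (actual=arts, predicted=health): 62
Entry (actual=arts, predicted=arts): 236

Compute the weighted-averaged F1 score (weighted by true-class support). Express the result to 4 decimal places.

Per-class F1 score (2·TP/(2·TP+FP+FN)):
  sports: TP=272, FP=40+7+16+31+77=171, FN=29+28+24+30+30=141 → 544/856 = 0.63551
  politics: TP=186, FP=29+12+13+37+50=141, FN=40+40+48+49+36=213 → 372/726 = 0.51240
  tech: TP=989, FP=28+40+19+34+68=189, FN=7+12+7+10+9=45 → 1978/2212 = 0.89421
  business: TP=619, FP=24+48+7+29+64=172, FN=16+13+19+8+14=70 → 1238/1480 = 0.83649
  health: TP=217, FP=30+49+10+8+62=159, FN=31+37+34+29+34=165 → 434/758 = 0.57256
  arts: TP=236, FP=30+36+9+14+34=123, FN=77+50+68+64+62=321 → 472/916 = 0.51528
Weighted-F1 score = Σ (supportᵢ/N)·F1 scoreᵢ with N=3474: (413/3474)·0.63551 + (399/3474)·0.51240 + (1034/3474)·0.89421 + (689/3474)·0.83649 + (382/3474)·0.57256 + (557/3474)·0.51528 = 0.7120

0.7120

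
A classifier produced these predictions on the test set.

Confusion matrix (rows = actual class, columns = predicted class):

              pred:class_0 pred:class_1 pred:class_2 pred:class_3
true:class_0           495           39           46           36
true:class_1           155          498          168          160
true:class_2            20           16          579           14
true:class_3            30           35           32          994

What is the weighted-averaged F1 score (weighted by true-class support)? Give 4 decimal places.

0.7634

Per-class F1 score (2·TP/(2·TP+FP+FN)):
  class_0: TP=495, FP=155+20+30=205, FN=39+46+36=121 → 990/1316 = 0.75228
  class_1: TP=498, FP=39+16+35=90, FN=155+168+160=483 → 996/1569 = 0.63480
  class_2: TP=579, FP=46+168+32=246, FN=20+16+14=50 → 1158/1454 = 0.79642
  class_3: TP=994, FP=36+160+14=210, FN=30+35+32=97 → 1988/2295 = 0.86623
Weighted-F1 score = Σ (supportᵢ/N)·F1 scoreᵢ with N=3317: (616/3317)·0.75228 + (981/3317)·0.63480 + (629/3317)·0.79642 + (1091/3317)·0.86623 = 0.7634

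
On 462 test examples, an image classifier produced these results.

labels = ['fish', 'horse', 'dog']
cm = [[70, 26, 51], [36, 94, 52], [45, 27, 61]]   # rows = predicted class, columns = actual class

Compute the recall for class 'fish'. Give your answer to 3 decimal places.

One-vs-rest for 'fish': TP = diagonal; FP = other classes predicted 'fish'; FN = 'fish' predicted as other.
recall = TP/(TP+FN).
fish: TP=70, FN=36+45=81 → 70/151 = 0.4636

0.464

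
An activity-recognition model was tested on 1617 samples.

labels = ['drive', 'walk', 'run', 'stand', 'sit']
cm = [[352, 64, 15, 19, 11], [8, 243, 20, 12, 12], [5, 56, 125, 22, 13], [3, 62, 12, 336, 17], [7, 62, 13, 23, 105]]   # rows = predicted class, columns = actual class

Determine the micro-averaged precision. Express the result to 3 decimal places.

0.718

Micro-averaging pools counts across classes: ΣTP=1161, ΣFP=456, ΣFN=456.
Micro-precision = TP/(TP+FP) on pooled counts = 0.718 (equals overall accuracy in single-label multiclass).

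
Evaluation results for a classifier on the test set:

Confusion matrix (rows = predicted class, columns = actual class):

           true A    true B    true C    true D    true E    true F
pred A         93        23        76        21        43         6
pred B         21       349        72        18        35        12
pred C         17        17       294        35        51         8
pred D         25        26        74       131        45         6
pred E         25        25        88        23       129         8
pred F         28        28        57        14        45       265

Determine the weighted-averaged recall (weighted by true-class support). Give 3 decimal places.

0.565

Per-class recall (TP/(TP+FN)):
  A: TP=93, FN=21+17+25+25+28=116 → 93/209 = 0.4450
  B: TP=349, FN=23+17+26+25+28=119 → 349/468 = 0.7457
  C: TP=294, FN=76+72+74+88+57=367 → 294/661 = 0.4448
  D: TP=131, FN=21+18+35+23+14=111 → 131/242 = 0.5413
  E: TP=129, FN=43+35+51+45+45=219 → 129/348 = 0.3707
  F: TP=265, FN=6+12+8+6+8=40 → 265/305 = 0.8689
Weighted-recall = Σ (supportᵢ/N)·recallᵢ with N=2233: (209/2233)·0.4450 + (468/2233)·0.7457 + (661/2233)·0.4448 + (242/2233)·0.5413 + (348/2233)·0.3707 + (305/2233)·0.8689 = 0.565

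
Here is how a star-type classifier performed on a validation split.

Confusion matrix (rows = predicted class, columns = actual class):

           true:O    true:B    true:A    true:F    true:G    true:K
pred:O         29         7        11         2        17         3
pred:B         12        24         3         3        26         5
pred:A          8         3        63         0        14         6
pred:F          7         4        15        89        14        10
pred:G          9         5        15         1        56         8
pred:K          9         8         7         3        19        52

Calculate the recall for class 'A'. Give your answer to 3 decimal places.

0.553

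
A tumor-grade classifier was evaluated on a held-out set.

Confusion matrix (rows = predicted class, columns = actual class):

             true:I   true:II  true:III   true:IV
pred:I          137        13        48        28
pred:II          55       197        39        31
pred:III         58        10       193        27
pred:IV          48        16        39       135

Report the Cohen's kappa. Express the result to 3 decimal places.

Observed agreement pₒ = trace/N = 662/1074 = 0.6164
Expected agreement pₑ = Σ (rowᵢ·colᵢ)/N² = (298·226 + 236·322 + 319·288 + 221·238)/1074² = 0.2495
κ = (pₒ − pₑ)/(1 − pₑ) = (0.6164 − 0.2495)/(1 − 0.2495) = 0.489

0.489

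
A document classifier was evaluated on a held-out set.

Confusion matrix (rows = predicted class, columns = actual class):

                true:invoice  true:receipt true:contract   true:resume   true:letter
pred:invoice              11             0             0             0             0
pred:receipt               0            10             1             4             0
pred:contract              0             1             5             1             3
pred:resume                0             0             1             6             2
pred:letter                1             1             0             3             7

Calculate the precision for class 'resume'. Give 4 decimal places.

0.6667

Treat 'resume' as positive and all other classes as negative.
precision = TP/(TP+FP).
resume: TP=6, FP=0+0+1+2=3 → 6/9 = 0.66667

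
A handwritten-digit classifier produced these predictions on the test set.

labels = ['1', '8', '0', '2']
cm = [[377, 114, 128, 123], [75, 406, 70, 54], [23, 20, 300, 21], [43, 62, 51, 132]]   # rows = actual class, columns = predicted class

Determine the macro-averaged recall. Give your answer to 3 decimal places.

Per-class recall (TP/(TP+FN)):
  1: TP=377, FN=114+128+123=365 → 377/742 = 0.5081
  8: TP=406, FN=75+70+54=199 → 406/605 = 0.6711
  0: TP=300, FN=23+20+21=64 → 300/364 = 0.8242
  2: TP=132, FN=43+62+51=156 → 132/288 = 0.4583
Macro-recall = mean = (0.5081 + 0.6711 + 0.8242 + 0.4583) / 4 = 0.615

0.615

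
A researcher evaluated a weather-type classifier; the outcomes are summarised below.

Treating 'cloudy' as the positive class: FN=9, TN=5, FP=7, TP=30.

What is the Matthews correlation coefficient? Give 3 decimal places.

0.177

MCC = (TP·TN − FP·FN) / √((TP+FP)(TP+FN)(TN+FP)(TN+FN))
Numerator = 30·5 − 7·9 = 87
Denominator = √(37·39·12·14) = √242424 = 492.3657
MCC = 87 / 492.3657 = 0.177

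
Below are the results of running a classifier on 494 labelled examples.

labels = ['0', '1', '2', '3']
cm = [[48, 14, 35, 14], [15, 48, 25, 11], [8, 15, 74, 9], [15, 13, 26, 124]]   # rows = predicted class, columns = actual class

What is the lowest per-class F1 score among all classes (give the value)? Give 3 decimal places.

Per-class F1 score (2·TP/(2·TP+FP+FN)):
  0: TP=48, FP=14+35+14=63, FN=15+8+15=38 → 96/197 = 0.4873
  1: TP=48, FP=15+25+11=51, FN=14+15+13=42 → 96/189 = 0.5079
  2: TP=74, FP=8+15+9=32, FN=35+25+26=86 → 148/266 = 0.5564
  3: TP=124, FP=15+13+26=54, FN=14+11+9=34 → 248/336 = 0.7381
Lowest is class '0' with F1 score = 0.487.

0.487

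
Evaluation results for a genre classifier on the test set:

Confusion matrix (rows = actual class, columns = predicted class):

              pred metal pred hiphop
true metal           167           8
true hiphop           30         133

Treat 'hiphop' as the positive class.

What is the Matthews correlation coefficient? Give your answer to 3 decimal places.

0.781

MCC = (TP·TN − FP·FN) / √((TP+FP)(TP+FN)(TN+FP)(TN+FN))
Numerator = 133·167 − 8·30 = 21971
Denominator = √(141·163·175·197) = √792338925 = 28148.5155
MCC = 21971 / 28148.5155 = 0.781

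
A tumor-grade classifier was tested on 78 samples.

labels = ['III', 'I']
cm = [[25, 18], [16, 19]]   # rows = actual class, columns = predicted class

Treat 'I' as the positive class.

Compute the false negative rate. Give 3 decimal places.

FNR = FN/(FN+TP) = 16/(16+19) = 0.457

0.457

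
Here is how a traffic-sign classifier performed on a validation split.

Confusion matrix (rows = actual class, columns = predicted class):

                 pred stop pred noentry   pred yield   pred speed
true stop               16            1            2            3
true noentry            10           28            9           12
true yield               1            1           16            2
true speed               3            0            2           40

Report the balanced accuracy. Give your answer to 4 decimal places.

0.7227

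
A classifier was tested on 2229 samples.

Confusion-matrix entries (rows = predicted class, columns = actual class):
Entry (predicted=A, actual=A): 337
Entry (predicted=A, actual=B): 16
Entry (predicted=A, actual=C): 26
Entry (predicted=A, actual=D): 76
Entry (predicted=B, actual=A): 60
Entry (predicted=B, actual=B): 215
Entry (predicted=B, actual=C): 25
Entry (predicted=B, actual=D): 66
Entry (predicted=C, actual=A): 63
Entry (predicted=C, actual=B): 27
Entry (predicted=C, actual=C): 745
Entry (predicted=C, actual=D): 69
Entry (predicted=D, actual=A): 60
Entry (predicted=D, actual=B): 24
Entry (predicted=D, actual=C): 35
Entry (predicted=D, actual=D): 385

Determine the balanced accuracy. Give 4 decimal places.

Balanced accuracy = mean of per-class recall.
  A: recall = 337/520 = 0.64808
  B: recall = 215/282 = 0.76241
  C: recall = 745/831 = 0.89651
  D: recall = 385/596 = 0.64597
Mean = (0.64808 + 0.76241 + 0.89651 + 0.64597) / 4 = 0.7382

0.7382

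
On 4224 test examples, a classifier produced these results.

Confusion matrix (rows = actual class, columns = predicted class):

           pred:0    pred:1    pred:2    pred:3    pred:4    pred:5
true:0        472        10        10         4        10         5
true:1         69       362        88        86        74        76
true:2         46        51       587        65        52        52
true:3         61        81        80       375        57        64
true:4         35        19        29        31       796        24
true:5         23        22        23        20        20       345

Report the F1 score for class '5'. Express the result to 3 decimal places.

0.677

Take TP from the diagonal, FP from the rest of the '5' prediction marginal, FN from the rest of the '5' actual marginal.
F1 score = 2·TP/(2·TP+FP+FN).
5: TP=345, FP=5+76+52+64+24=221, FN=23+22+23+20+20=108 → 690/1019 = 0.6771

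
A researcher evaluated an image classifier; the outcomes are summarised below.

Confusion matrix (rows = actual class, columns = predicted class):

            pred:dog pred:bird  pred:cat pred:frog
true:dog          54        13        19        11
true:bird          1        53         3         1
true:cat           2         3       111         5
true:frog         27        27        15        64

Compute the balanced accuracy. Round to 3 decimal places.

Balanced accuracy = mean of per-class recall.
  dog: recall = 54/97 = 0.5567
  bird: recall = 53/58 = 0.9138
  cat: recall = 111/121 = 0.9174
  frog: recall = 64/133 = 0.4812
Mean = (0.5567 + 0.9138 + 0.9174 + 0.4812) / 4 = 0.717

0.717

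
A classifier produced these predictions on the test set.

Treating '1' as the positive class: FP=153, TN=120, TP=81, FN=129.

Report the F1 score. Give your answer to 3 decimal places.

Precision = TP/(TP+FP) = 81/234 = 0.3462
Recall = TP/(TP+FN) = 81/210 = 0.3857
F1 = 2·TP/(2·TP+FP+FN) = 162/444 = 0.365

0.365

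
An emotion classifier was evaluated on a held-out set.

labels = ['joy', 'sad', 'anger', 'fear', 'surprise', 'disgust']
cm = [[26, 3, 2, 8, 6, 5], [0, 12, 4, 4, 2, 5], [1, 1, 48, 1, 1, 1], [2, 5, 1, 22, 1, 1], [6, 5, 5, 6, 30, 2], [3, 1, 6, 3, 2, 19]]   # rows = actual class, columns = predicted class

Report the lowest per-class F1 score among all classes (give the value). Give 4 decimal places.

0.4444

Per-class F1 score (2·TP/(2·TP+FP+FN)):
  joy: TP=26, FP=0+1+2+6+3=12, FN=3+2+8+6+5=24 → 52/88 = 0.59091
  sad: TP=12, FP=3+1+5+5+1=15, FN=0+4+4+2+5=15 → 24/54 = 0.44444
  anger: TP=48, FP=2+4+1+5+6=18, FN=1+1+1+1+1=5 → 96/119 = 0.80672
  fear: TP=22, FP=8+4+1+6+3=22, FN=2+5+1+1+1=10 → 44/76 = 0.57895
  surprise: TP=30, FP=6+2+1+1+2=12, FN=6+5+5+6+2=24 → 60/96 = 0.62500
  disgust: TP=19, FP=5+5+1+1+2=14, FN=3+1+6+3+2=15 → 38/67 = 0.56716
Lowest is class 'sad' with F1 score = 0.4444.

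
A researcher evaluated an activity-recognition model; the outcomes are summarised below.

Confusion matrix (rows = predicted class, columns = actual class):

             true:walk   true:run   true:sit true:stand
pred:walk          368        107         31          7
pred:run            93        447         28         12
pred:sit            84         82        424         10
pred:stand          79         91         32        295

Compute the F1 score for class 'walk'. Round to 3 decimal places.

Treat 'walk' as positive and all other classes as negative.
F1 score = 2·TP/(2·TP+FP+FN).
walk: TP=368, FP=107+31+7=145, FN=93+84+79=256 → 736/1137 = 0.6473

0.647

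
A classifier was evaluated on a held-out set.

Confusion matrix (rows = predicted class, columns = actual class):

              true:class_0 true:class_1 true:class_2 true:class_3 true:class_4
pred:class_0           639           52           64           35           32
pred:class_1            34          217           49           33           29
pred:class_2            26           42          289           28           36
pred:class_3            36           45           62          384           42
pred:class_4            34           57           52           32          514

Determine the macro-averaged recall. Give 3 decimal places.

Per-class recall (TP/(TP+FN)):
  class_0: TP=639, FN=34+26+36+34=130 → 639/769 = 0.8309
  class_1: TP=217, FN=52+42+45+57=196 → 217/413 = 0.5254
  class_2: TP=289, FN=64+49+62+52=227 → 289/516 = 0.5601
  class_3: TP=384, FN=35+33+28+32=128 → 384/512 = 0.7500
  class_4: TP=514, FN=32+29+36+42=139 → 514/653 = 0.7871
Macro-recall = mean = (0.8309 + 0.5254 + 0.5601 + 0.7500 + 0.7871) / 5 = 0.691

0.691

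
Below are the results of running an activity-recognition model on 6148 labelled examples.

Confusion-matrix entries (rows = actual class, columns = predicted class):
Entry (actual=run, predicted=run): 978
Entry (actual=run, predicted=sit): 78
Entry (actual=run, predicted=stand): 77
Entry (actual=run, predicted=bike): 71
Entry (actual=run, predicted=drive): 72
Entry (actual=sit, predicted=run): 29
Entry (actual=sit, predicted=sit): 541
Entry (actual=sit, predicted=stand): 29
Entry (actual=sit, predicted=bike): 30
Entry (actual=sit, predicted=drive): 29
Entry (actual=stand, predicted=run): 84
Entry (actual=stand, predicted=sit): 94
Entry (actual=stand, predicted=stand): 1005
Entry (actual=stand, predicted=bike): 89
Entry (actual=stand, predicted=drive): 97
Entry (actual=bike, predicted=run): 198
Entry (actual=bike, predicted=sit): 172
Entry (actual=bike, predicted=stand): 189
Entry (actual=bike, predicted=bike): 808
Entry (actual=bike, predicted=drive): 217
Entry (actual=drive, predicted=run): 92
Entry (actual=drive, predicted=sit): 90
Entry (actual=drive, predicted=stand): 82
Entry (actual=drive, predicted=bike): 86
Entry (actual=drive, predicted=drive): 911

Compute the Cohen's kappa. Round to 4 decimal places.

Observed agreement pₒ = trace/N = 4243/6148 = 0.69014
Expected agreement pₑ = Σ (rowᵢ·colᵢ)/N² = (1276·1381 + 658·975 + 1369·1382 + 1584·1084 + 1261·1326)/6148² = 0.20331
κ = (pₒ − pₑ)/(1 − pₑ) = (0.69014 − 0.20331)/(1 − 0.20331) = 0.6111

0.6111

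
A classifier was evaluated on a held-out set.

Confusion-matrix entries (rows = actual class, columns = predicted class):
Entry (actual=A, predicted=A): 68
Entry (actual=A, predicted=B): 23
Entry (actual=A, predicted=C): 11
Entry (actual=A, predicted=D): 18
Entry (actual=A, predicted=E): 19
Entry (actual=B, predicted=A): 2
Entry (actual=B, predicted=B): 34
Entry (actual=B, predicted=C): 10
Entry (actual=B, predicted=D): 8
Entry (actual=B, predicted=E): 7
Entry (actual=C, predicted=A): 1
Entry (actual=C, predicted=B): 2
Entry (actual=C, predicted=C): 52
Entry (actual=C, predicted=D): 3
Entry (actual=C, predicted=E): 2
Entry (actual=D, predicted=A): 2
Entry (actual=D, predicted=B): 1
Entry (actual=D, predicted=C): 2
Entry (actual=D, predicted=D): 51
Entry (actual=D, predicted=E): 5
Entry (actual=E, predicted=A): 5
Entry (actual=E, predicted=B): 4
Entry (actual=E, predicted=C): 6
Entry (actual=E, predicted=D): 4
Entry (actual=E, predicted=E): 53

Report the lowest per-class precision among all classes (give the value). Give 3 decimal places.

0.531

Per-class precision (TP/(TP+FP)):
  A: TP=68, FP=2+1+2+5=10 → 68/78 = 0.8718
  B: TP=34, FP=23+2+1+4=30 → 34/64 = 0.5313
  C: TP=52, FP=11+10+2+6=29 → 52/81 = 0.6420
  D: TP=51, FP=18+8+3+4=33 → 51/84 = 0.6071
  E: TP=53, FP=19+7+2+5=33 → 53/86 = 0.6163
Lowest is class 'B' with precision = 0.531.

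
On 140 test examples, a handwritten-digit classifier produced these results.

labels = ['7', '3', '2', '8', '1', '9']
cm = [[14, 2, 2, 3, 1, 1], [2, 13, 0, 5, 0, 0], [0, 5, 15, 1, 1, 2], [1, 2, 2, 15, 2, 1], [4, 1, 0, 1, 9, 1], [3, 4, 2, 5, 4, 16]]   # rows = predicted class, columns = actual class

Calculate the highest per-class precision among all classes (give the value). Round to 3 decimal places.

Per-class precision (TP/(TP+FP)):
  7: TP=14, FP=2+2+3+1+1=9 → 14/23 = 0.6087
  3: TP=13, FP=2+0+5+0+0=7 → 13/20 = 0.6500
  2: TP=15, FP=0+5+1+1+2=9 → 15/24 = 0.6250
  8: TP=15, FP=1+2+2+2+1=8 → 15/23 = 0.6522
  1: TP=9, FP=4+1+0+1+1=7 → 9/16 = 0.5625
  9: TP=16, FP=3+4+2+5+4=18 → 16/34 = 0.4706
Highest is class '8' with precision = 0.652.

0.652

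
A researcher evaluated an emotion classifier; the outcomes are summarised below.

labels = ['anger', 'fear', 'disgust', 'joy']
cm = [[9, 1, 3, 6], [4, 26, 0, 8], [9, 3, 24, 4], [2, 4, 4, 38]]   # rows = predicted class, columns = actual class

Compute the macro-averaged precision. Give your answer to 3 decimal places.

0.637

Per-class precision (TP/(TP+FP)):
  anger: TP=9, FP=1+3+6=10 → 9/19 = 0.4737
  fear: TP=26, FP=4+0+8=12 → 26/38 = 0.6842
  disgust: TP=24, FP=9+3+4=16 → 24/40 = 0.6000
  joy: TP=38, FP=2+4+4=10 → 38/48 = 0.7917
Macro-precision = mean = (0.4737 + 0.6842 + 0.6000 + 0.7917) / 4 = 0.637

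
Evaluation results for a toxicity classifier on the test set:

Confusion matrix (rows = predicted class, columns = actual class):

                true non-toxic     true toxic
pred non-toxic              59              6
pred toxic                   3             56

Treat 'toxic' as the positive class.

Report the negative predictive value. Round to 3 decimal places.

NPV = TN/(TN+FN) = 59/(59+6) = 0.908

0.908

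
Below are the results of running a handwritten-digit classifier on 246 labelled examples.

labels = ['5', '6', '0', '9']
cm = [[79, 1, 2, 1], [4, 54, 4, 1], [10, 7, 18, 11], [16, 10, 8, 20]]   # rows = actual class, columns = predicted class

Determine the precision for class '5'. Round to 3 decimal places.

One-vs-rest for '5': TP = diagonal; FP = other classes predicted '5'; FN = '5' predicted as other.
precision = TP/(TP+FP).
5: TP=79, FP=4+10+16=30 → 79/109 = 0.7248

0.725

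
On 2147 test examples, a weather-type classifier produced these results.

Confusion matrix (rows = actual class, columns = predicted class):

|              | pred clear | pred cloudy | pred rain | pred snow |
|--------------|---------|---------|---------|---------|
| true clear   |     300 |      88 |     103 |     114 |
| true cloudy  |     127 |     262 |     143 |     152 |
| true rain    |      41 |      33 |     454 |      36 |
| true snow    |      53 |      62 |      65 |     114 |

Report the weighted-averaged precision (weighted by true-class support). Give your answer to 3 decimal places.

0.543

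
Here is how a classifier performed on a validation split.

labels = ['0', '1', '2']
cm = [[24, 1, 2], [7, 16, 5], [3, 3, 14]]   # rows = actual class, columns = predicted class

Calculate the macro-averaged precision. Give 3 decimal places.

Per-class precision (TP/(TP+FP)):
  0: TP=24, FP=7+3=10 → 24/34 = 0.7059
  1: TP=16, FP=1+3=4 → 16/20 = 0.8000
  2: TP=14, FP=2+5=7 → 14/21 = 0.6667
Macro-precision = mean = (0.7059 + 0.8000 + 0.6667) / 3 = 0.724

0.724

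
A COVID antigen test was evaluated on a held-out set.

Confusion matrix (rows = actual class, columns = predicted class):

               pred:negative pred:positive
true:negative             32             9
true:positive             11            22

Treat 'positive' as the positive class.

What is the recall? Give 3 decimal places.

0.667

Recall = TP/(TP+FN) = 22/(22+11) = 22/33 = 0.667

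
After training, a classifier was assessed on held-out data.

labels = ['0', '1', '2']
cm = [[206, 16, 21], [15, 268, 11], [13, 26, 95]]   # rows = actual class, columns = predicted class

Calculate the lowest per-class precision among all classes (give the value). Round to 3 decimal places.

0.748

Per-class precision (TP/(TP+FP)):
  0: TP=206, FP=15+13=28 → 206/234 = 0.8803
  1: TP=268, FP=16+26=42 → 268/310 = 0.8645
  2: TP=95, FP=21+11=32 → 95/127 = 0.7480
Lowest is class '2' with precision = 0.748.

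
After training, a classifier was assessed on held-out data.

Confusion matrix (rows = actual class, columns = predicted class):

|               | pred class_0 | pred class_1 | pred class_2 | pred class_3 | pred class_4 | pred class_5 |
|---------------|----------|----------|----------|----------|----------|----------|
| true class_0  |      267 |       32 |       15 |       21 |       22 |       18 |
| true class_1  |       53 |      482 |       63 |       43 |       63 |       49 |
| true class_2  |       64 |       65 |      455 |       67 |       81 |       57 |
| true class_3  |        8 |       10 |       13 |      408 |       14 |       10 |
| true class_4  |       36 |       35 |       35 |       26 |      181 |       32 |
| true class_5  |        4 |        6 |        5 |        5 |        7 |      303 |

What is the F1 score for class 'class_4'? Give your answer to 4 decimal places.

0.5077

Take TP from the diagonal, FP from the rest of the 'class_4' prediction marginal, FN from the rest of the 'class_4' actual marginal.
F1 score = 2·TP/(2·TP+FP+FN).
class_4: TP=181, FP=22+63+81+14+7=187, FN=36+35+35+26+32=164 → 362/713 = 0.50771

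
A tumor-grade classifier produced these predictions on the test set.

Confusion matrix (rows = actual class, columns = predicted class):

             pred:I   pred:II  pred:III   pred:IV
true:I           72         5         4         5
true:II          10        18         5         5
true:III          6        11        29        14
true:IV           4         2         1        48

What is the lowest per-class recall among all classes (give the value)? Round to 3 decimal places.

0.474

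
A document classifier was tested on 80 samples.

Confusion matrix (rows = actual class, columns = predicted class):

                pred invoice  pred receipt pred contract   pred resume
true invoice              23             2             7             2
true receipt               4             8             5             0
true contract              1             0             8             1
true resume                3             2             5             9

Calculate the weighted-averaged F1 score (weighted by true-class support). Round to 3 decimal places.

0.613

Per-class F1 score (2·TP/(2·TP+FP+FN)):
  invoice: TP=23, FP=4+1+3=8, FN=2+7+2=11 → 46/65 = 0.7077
  receipt: TP=8, FP=2+0+2=4, FN=4+5+0=9 → 16/29 = 0.5517
  contract: TP=8, FP=7+5+5=17, FN=1+0+1=2 → 16/35 = 0.4571
  resume: TP=9, FP=2+0+1=3, FN=3+2+5=10 → 18/31 = 0.5806
Weighted-F1 score = Σ (supportᵢ/N)·F1 scoreᵢ with N=80: (34/80)·0.7077 + (17/80)·0.5517 + (10/80)·0.4571 + (19/80)·0.5806 = 0.613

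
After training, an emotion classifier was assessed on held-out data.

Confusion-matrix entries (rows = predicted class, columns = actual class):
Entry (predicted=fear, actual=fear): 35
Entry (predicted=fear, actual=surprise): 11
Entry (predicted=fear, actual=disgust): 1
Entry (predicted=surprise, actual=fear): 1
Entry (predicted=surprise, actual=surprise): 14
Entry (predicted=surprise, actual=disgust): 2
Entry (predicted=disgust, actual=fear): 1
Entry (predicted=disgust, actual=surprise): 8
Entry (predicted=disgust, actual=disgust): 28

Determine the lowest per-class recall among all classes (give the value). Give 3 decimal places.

Per-class recall (TP/(TP+FN)):
  fear: TP=35, FN=1+1=2 → 35/37 = 0.9459
  surprise: TP=14, FN=11+8=19 → 14/33 = 0.4242
  disgust: TP=28, FN=1+2=3 → 28/31 = 0.9032
Lowest is class 'surprise' with recall = 0.424.

0.424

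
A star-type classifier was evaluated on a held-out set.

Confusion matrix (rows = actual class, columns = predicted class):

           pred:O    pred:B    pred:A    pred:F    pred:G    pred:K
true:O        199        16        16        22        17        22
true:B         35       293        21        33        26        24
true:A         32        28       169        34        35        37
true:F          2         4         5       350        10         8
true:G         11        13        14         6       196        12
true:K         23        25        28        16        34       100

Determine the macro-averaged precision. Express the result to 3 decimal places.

Per-class precision (TP/(TP+FP)):
  O: TP=199, FP=35+32+2+11+23=103 → 199/302 = 0.6589
  B: TP=293, FP=16+28+4+13+25=86 → 293/379 = 0.7731
  A: TP=169, FP=16+21+5+14+28=84 → 169/253 = 0.6680
  F: TP=350, FP=22+33+34+6+16=111 → 350/461 = 0.7592
  G: TP=196, FP=17+26+35+10+34=122 → 196/318 = 0.6164
  K: TP=100, FP=22+24+37+8+12=103 → 100/203 = 0.4926
Macro-precision = mean = (0.6589 + 0.7731 + 0.6680 + 0.7592 + 0.6164 + 0.4926) / 6 = 0.661

0.661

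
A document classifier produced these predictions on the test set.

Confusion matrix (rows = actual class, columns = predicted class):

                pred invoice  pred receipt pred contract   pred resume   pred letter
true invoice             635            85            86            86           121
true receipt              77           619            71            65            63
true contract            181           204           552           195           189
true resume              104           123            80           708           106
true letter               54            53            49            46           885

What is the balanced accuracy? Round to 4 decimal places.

Balanced accuracy = mean of per-class recall.
  invoice: recall = 635/1013 = 0.62685
  receipt: recall = 619/895 = 0.69162
  contract: recall = 552/1321 = 0.41787
  resume: recall = 708/1121 = 0.63158
  letter: recall = 885/1087 = 0.81417
Mean = (0.62685 + 0.69162 + 0.41787 + 0.63158 + 0.81417) / 5 = 0.6364

0.6364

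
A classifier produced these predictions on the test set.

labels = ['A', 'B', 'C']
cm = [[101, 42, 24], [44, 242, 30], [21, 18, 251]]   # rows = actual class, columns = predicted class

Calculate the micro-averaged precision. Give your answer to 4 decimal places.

Micro-averaging pools counts across classes: ΣTP=594, ΣFP=179, ΣFN=179.
Micro-precision = TP/(TP+FP) on pooled counts = 0.7684 (equals overall accuracy in single-label multiclass).

0.7684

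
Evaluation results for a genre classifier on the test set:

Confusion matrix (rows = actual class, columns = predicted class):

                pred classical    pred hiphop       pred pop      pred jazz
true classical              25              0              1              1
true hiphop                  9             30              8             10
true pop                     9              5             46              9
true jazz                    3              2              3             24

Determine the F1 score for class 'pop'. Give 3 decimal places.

0.724

One-vs-rest for 'pop': TP = diagonal; FP = other classes predicted 'pop'; FN = 'pop' predicted as other.
F1 score = 2·TP/(2·TP+FP+FN).
pop: TP=46, FP=1+8+3=12, FN=9+5+9=23 → 92/127 = 0.7244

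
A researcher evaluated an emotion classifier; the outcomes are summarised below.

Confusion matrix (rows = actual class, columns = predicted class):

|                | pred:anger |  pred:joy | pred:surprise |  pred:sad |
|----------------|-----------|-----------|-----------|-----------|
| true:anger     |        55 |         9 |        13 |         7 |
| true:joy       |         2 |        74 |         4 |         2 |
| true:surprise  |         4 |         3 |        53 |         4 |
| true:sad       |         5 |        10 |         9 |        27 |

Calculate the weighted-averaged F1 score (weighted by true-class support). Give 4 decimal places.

Per-class F1 score (2·TP/(2·TP+FP+FN)):
  anger: TP=55, FP=2+4+5=11, FN=9+13+7=29 → 110/150 = 0.73333
  joy: TP=74, FP=9+3+10=22, FN=2+4+2=8 → 148/178 = 0.83146
  surprise: TP=53, FP=13+4+9=26, FN=4+3+4=11 → 106/143 = 0.74126
  sad: TP=27, FP=7+2+4=13, FN=5+10+9=24 → 54/91 = 0.59341
Weighted-F1 score = Σ (supportᵢ/N)·F1 scoreᵢ with N=281: (84/281)·0.73333 + (82/281)·0.83146 + (64/281)·0.74126 + (51/281)·0.59341 = 0.7384

0.7384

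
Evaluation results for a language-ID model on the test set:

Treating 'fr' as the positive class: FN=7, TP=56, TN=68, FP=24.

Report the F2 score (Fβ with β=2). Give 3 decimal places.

0.843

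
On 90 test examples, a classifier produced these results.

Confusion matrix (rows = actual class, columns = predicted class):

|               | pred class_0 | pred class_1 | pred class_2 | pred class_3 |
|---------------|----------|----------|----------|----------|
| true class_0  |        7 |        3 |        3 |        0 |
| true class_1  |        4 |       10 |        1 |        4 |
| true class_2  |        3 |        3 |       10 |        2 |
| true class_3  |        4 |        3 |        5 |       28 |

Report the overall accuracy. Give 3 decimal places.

0.611

Accuracy = trace / total = (7+10+10+28=55) / 90 = 55/90 = 0.611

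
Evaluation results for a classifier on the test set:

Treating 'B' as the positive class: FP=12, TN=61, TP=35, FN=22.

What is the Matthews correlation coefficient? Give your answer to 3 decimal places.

MCC = (TP·TN − FP·FN) / √((TP+FP)(TP+FN)(TN+FP)(TN+FN))
Numerator = 35·61 − 12·22 = 1871
Denominator = √(47·57·73·83) = √16232061 = 4028.9032
MCC = 1871 / 4028.9032 = 0.464

0.464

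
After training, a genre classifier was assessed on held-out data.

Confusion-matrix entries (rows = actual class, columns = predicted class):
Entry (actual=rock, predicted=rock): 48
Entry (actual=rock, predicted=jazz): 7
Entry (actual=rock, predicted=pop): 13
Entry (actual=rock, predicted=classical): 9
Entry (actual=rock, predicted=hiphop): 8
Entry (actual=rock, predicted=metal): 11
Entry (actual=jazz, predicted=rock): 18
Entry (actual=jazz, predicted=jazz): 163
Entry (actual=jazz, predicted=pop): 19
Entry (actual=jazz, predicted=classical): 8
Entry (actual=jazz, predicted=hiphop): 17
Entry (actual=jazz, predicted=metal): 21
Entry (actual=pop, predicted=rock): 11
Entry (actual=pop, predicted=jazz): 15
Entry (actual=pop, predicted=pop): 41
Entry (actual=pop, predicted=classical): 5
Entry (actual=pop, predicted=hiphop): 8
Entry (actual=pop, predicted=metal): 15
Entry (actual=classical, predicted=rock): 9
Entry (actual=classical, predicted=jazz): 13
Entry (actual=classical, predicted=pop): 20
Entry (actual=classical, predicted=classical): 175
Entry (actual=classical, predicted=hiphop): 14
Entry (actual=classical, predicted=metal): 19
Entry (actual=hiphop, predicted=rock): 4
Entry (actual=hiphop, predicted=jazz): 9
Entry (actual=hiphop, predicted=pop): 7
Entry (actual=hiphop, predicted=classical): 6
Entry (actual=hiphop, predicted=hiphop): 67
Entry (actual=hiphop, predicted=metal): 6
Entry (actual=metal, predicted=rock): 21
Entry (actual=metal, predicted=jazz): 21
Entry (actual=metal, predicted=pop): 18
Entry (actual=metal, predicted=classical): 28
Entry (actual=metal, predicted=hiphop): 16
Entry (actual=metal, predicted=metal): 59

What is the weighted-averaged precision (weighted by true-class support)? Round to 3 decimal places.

Per-class precision (TP/(TP+FP)):
  rock: TP=48, FP=18+11+9+4+21=63 → 48/111 = 0.4324
  jazz: TP=163, FP=7+15+13+9+21=65 → 163/228 = 0.7149
  pop: TP=41, FP=13+19+20+7+18=77 → 41/118 = 0.3475
  classical: TP=175, FP=9+8+5+6+28=56 → 175/231 = 0.7576
  hiphop: TP=67, FP=8+17+8+14+16=63 → 67/130 = 0.5154
  metal: TP=59, FP=11+21+15+19+6=72 → 59/131 = 0.4504
Weighted-precision = Σ (supportᵢ/N)·precisionᵢ with N=949: (96/949)·0.4324 + (246/949)·0.7149 + (95/949)·0.3475 + (250/949)·0.7576 + (99/949)·0.5154 + (163/949)·0.4504 = 0.595

0.595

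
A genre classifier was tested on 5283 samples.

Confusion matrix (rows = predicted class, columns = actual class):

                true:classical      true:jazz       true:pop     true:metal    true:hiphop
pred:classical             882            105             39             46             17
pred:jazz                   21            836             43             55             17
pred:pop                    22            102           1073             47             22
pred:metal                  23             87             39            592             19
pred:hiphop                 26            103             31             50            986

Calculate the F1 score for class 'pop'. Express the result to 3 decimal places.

0.862

Take TP from the diagonal, FP from the rest of the 'pop' prediction marginal, FN from the rest of the 'pop' actual marginal.
F1 score = 2·TP/(2·TP+FP+FN).
pop: TP=1073, FP=22+102+47+22=193, FN=39+43+39+31=152 → 2146/2491 = 0.8615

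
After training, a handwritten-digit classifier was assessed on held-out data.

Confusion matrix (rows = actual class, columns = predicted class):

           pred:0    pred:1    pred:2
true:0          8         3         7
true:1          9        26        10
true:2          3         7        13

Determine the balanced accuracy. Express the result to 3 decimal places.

0.529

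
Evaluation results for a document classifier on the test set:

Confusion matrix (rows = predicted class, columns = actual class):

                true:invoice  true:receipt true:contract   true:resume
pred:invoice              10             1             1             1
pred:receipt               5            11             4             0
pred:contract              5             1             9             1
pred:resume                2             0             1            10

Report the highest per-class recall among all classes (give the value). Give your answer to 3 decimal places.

0.846

Per-class recall (TP/(TP+FN)):
  invoice: TP=10, FN=5+5+2=12 → 10/22 = 0.4545
  receipt: TP=11, FN=1+1+0=2 → 11/13 = 0.8462
  contract: TP=9, FN=1+4+1=6 → 9/15 = 0.6000
  resume: TP=10, FN=1+0+1=2 → 10/12 = 0.8333
Highest is class 'receipt' with recall = 0.846.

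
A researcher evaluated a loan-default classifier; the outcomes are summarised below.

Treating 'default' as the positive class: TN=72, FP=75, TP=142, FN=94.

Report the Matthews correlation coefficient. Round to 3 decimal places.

0.090

MCC = (TP·TN − FP·FN) / √((TP+FP)(TP+FN)(TN+FP)(TN+FN))
Numerator = 142·72 − 75·94 = 3174
Denominator = √(217·236·147·166) = √1249675224 = 35350.7457
MCC = 3174 / 35350.7457 = 0.090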